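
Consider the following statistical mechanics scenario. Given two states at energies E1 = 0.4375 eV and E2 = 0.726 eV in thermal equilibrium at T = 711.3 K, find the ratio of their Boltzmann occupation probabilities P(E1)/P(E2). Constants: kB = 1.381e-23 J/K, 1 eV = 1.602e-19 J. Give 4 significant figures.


Step 1: Compute energy difference dE = E1 - E2 = 0.4375 - 0.726 = -0.2885 eV
Step 2: Convert to Joules: dE_J = -0.2885 * 1.602e-19 = -4.622e-20 J
Step 3: Compute exponent = -dE_J / (kB * T) = -(-4.622e-20) / (1.381e-23 * 711.3) = 4.705
Step 4: P(E1)/P(E2) = exp(4.705) = 110.5

110.5


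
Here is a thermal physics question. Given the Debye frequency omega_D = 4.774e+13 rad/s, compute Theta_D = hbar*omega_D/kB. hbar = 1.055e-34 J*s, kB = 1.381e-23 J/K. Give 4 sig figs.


Step 1: hbar*omega_D = 1.055e-34 * 4.774e+13 = 5.037e-21 J
Step 2: Theta_D = 5.037e-21 / 1.381e-23
Step 3: Theta_D = 364.7 K

364.7


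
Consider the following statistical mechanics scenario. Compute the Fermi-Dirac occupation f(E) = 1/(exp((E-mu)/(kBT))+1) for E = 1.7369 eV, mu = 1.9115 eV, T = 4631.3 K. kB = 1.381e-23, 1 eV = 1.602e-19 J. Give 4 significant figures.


Step 1: (E - mu) = 1.7369 - 1.9115 = -0.1746 eV
Step 2: Convert: (E-mu)*eV = -2.797e-20 J
Step 3: x = (E-mu)*eV/(kB*T) = -0.4373
Step 4: f = 1/(exp(-0.4373)+1) = 0.6076

0.6076


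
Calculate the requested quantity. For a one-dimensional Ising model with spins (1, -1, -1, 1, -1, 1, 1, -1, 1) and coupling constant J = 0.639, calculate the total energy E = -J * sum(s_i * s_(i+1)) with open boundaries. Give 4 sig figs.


Step 1: Nearest-neighbor products: -1, 1, -1, -1, -1, 1, -1, -1
Step 2: Sum of products = -4
Step 3: E = -0.639 * -4 = 2.556

2.556


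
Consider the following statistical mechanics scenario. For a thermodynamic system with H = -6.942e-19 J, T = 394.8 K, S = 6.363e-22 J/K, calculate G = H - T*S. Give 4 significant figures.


Step 1: T*S = 394.8 * 6.363e-22 = 2.512e-19 J
Step 2: G = H - T*S = -6.942e-19 - 2.512e-19
Step 3: G = -9.454e-19 J

-9.454e-19


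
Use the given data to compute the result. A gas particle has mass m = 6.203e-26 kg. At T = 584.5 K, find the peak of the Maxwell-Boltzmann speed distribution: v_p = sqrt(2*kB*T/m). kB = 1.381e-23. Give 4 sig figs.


Step 1: Numerator = 2*kB*T = 2*1.381e-23*584.5 = 1.614e-20
Step 2: Ratio = 1.614e-20 / 6.203e-26 = 2.603e+05
Step 3: v_p = sqrt(2.603e+05) = 510.2 m/s

510.2


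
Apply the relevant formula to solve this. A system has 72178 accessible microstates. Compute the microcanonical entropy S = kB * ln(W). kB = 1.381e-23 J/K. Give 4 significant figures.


Step 1: ln(W) = ln(72178) = 11.19
Step 2: S = kB * ln(W) = 1.381e-23 * 11.19
Step 3: S = 1.545e-22 J/K

1.545e-22


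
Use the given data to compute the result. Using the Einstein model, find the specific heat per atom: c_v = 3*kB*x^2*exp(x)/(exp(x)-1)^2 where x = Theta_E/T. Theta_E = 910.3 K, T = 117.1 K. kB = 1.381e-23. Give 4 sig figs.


Step 1: x = Theta_E/T = 910.3/117.1 = 7.774
Step 2: x^2 = 60.43
Step 3: exp(x) = 2377
Step 4: c_v = 3*1.381e-23*60.43*2377/(2377-1)^2 = 1.054e-24

1.054e-24


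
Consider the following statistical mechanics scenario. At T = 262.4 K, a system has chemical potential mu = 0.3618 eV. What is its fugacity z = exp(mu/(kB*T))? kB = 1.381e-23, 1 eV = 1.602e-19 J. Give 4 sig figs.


Step 1: Convert mu to Joules: 0.3618*1.602e-19 = 5.796e-20 J
Step 2: kB*T = 1.381e-23*262.4 = 3.624e-21 J
Step 3: mu/(kB*T) = 15.99
Step 4: z = exp(15.99) = 8.838e+06

8.838e+06


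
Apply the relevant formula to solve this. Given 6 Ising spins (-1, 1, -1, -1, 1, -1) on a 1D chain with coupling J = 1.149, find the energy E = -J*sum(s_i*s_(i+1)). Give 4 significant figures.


Step 1: Nearest-neighbor products: -1, -1, 1, -1, -1
Step 2: Sum of products = -3
Step 3: E = -1.149 * -3 = 3.447

3.447


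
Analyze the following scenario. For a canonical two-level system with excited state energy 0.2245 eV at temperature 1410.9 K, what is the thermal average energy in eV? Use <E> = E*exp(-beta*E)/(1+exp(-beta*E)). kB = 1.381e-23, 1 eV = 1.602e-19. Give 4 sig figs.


Step 1: beta*E = 0.2245*1.602e-19/(1.381e-23*1410.9) = 1.846
Step 2: exp(-beta*E) = 0.1579
Step 3: <E> = 0.2245*0.1579/(1+0.1579) = 0.03061 eV

0.03061


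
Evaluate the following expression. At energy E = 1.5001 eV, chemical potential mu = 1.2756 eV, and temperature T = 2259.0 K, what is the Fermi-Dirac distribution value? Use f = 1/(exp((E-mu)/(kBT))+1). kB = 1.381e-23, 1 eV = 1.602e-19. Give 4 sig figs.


Step 1: (E - mu) = 1.5001 - 1.2756 = 0.2245 eV
Step 2: Convert: (E-mu)*eV = 3.596e-20 J
Step 3: x = (E-mu)*eV/(kB*T) = 1.153
Step 4: f = 1/(exp(1.153)+1) = 0.24

0.24


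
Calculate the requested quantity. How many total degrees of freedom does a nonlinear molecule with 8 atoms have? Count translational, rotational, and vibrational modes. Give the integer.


Step 1: Translational DOF = 3
Step 2: Rotational DOF (nonlinear) = 3
Step 3: Vibrational DOF = 3*8 - 6 = 18
Step 4: Total = 3 + 3 + 18 = 24

24


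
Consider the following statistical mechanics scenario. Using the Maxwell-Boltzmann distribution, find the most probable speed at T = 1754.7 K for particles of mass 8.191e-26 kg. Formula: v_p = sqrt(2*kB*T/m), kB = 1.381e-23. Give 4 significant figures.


Step 1: Numerator = 2*kB*T = 2*1.381e-23*1754.7 = 4.846e-20
Step 2: Ratio = 4.846e-20 / 8.191e-26 = 5.917e+05
Step 3: v_p = sqrt(5.917e+05) = 769.2 m/s

769.2


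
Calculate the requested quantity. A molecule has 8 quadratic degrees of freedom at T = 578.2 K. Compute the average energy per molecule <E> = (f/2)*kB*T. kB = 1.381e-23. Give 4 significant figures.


Step 1: f/2 = 8/2 = 4
Step 2: kB*T = 1.381e-23 * 578.2 = 7.985e-21
Step 3: <E> = 4 * 7.985e-21 = 3.194e-20 J

3.194e-20


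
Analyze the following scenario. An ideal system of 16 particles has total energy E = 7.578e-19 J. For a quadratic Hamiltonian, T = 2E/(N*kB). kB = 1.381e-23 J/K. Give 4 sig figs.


Step 1: Numerator = 2*E = 2*7.578e-19 = 1.516e-18 J
Step 2: Denominator = N*kB = 16*1.381e-23 = 2.21e-22
Step 3: T = 1.516e-18 / 2.21e-22 = 6859 K

6859


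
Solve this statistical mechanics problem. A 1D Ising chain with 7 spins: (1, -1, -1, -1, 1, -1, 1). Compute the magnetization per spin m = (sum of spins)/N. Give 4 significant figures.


Step 1: Count up spins (+1): 3, down spins (-1): 4
Step 2: Total magnetization M = 3 - 4 = -1
Step 3: m = M/N = -1/7 = -0.1429

-0.1429


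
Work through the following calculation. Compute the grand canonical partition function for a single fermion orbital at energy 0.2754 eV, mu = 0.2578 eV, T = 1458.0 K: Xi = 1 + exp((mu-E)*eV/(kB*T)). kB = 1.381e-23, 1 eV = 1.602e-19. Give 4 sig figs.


Step 1: (mu - E) = 0.2578 - 0.2754 = -0.0176 eV
Step 2: x = (mu-E)*eV/(kB*T) = -0.0176*1.602e-19/(1.381e-23*1458.0) = -0.14
Step 3: exp(x) = 0.8693
Step 4: Xi = 1 + 0.8693 = 1.869

1.869


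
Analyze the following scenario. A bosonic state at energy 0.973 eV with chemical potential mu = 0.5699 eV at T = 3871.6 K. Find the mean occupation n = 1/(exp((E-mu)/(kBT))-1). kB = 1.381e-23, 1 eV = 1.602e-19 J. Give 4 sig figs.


Step 1: (E - mu) = 0.4031 eV
Step 2: x = (E-mu)*eV/(kB*T) = 0.4031*1.602e-19/(1.381e-23*3871.6) = 1.208
Step 3: exp(x) = 3.346
Step 4: n = 1/(exp(x)-1) = 0.4262

0.4262


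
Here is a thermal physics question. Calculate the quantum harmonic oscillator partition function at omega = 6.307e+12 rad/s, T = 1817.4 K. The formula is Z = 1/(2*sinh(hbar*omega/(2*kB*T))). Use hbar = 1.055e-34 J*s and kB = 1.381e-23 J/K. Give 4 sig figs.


Step 1: Compute x = hbar*omega/(kB*T) = 1.055e-34*6.307e+12/(1.381e-23*1817.4) = 0.02651
Step 2: x/2 = 0.01326
Step 3: sinh(x/2) = 0.01326
Step 4: Z = 1/(2*0.01326) = 37.72

37.72


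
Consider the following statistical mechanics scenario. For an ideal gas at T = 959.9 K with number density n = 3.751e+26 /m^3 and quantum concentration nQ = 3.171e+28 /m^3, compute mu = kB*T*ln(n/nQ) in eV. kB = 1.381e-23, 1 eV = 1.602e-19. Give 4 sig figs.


Step 1: n/nQ = 3.751e+26/3.171e+28 = 0.01183
Step 2: ln(n/nQ) = -4.437
Step 3: mu = kB*T*ln(n/nQ) = 1.326e-20*-4.437 = -5.882e-20 J
Step 4: Convert to eV: -5.882e-20/1.602e-19 = -0.3672 eV

-0.3672


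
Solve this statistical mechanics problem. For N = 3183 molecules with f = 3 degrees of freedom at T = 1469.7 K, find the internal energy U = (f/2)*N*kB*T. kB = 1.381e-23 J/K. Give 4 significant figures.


Step 1: f/2 = 3/2 = 1.5
Step 2: N*kB*T = 3183*1.381e-23*1469.7 = 6.46e-17
Step 3: U = 1.5 * 6.46e-17 = 9.691e-17 J

9.691e-17


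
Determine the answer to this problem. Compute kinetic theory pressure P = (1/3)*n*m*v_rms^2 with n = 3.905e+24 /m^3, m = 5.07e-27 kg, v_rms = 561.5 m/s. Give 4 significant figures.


Step 1: v_rms^2 = 561.5^2 = 3.153e+05
Step 2: n*m = 3.905e+24*5.07e-27 = 0.0198
Step 3: P = (1/3)*0.0198*3.153e+05 = 2081 Pa

2081


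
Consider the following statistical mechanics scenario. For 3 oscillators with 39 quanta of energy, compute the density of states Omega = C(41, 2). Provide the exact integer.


Step 1: Use binomial coefficient C(41, 2)
Step 2: Numerator = 41! / 39!
Step 3: Denominator = 2!
Step 4: Omega = 820

820


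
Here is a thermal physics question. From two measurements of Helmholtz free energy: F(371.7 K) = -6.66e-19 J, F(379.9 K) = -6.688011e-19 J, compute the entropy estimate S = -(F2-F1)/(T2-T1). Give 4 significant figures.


Step 1: dF = F2 - F1 = -6.688011e-19 - (-6.66e-19) = -2.8011e-21 J
Step 2: dT = T2 - T1 = 379.9 - 371.7 = 8.2 K
Step 3: S = -dF/dT = -(-2.8011e-21)/8.2 = 3.416e-22 J/K

3.416e-22


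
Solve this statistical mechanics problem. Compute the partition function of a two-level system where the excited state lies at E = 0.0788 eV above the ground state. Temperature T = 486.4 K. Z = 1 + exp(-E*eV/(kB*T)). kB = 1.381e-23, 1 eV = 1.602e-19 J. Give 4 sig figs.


Step 1: Compute beta*E = E*eV/(kB*T) = 0.0788*1.602e-19/(1.381e-23*486.4) = 1.879
Step 2: exp(-beta*E) = exp(-1.879) = 0.1527
Step 3: Z = 1 + 0.1527 = 1.153

1.153


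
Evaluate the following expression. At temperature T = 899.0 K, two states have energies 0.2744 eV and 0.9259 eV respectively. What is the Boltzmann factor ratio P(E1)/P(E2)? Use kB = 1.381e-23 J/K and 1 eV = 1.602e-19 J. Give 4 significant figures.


Step 1: Compute energy difference dE = E1 - E2 = 0.2744 - 0.9259 = -0.6515 eV
Step 2: Convert to Joules: dE_J = -0.6515 * 1.602e-19 = -1.044e-19 J
Step 3: Compute exponent = -dE_J / (kB * T) = -(-1.044e-19) / (1.381e-23 * 899.0) = 8.407
Step 4: P(E1)/P(E2) = exp(8.407) = 4477

4477


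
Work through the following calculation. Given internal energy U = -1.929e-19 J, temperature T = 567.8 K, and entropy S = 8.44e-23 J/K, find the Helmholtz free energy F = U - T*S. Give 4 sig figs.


Step 1: T*S = 567.8 * 8.44e-23 = 4.792e-20 J
Step 2: F = U - T*S = -1.929e-19 - 4.792e-20
Step 3: F = -2.408e-19 J

-2.408e-19


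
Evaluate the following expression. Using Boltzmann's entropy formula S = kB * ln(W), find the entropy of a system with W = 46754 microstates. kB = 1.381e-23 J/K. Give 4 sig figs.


Step 1: ln(W) = ln(46754) = 10.75
Step 2: S = kB * ln(W) = 1.381e-23 * 10.75
Step 3: S = 1.485e-22 J/K

1.485e-22


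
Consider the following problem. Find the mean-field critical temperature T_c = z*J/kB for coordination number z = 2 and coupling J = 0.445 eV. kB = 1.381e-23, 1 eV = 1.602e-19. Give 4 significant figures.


Step 1: z*J = 2*0.445 = 0.89 eV
Step 2: Convert to Joules: 0.89*1.602e-19 = 1.426e-19 J
Step 3: T_c = 1.426e-19 / 1.381e-23 = 1.032e+04 K

1.032e+04


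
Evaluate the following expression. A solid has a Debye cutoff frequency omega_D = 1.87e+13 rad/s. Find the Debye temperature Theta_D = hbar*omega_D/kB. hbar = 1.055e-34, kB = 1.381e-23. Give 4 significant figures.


Step 1: hbar*omega_D = 1.055e-34 * 1.87e+13 = 1.973e-21 J
Step 2: Theta_D = 1.973e-21 / 1.381e-23
Step 3: Theta_D = 142.9 K

142.9


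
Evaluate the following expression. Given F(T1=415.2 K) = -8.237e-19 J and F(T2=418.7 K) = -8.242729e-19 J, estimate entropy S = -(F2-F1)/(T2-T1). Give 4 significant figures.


Step 1: dF = F2 - F1 = -8.242729e-19 - (-8.237e-19) = -5.729e-22 J
Step 2: dT = T2 - T1 = 418.7 - 415.2 = 3.5 K
Step 3: S = -dF/dT = -(-5.729e-22)/3.5 = 1.637e-22 J/K

1.637e-22


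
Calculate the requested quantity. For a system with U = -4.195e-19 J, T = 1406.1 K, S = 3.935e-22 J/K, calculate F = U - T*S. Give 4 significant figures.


Step 1: T*S = 1406.1 * 3.935e-22 = 5.533e-19 J
Step 2: F = U - T*S = -4.195e-19 - 5.533e-19
Step 3: F = -9.728e-19 J

-9.728e-19


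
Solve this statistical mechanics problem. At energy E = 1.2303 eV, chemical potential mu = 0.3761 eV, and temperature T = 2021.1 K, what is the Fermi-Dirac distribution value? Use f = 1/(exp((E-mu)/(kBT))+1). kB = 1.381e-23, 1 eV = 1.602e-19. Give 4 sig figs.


Step 1: (E - mu) = 1.2303 - 0.3761 = 0.8542 eV
Step 2: Convert: (E-mu)*eV = 1.368e-19 J
Step 3: x = (E-mu)*eV/(kB*T) = 4.903
Step 4: f = 1/(exp(4.903)+1) = 0.007371

0.007371


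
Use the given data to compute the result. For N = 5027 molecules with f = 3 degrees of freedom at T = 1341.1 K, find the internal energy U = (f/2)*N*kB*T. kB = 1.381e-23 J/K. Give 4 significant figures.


Step 1: f/2 = 3/2 = 1.5
Step 2: N*kB*T = 5027*1.381e-23*1341.1 = 9.31e-17
Step 3: U = 1.5 * 9.31e-17 = 1.397e-16 J

1.397e-16


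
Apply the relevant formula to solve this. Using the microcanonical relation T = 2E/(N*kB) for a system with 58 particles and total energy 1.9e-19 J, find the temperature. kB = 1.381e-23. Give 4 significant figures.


Step 1: Numerator = 2*E = 2*1.9e-19 = 3.8e-19 J
Step 2: Denominator = N*kB = 58*1.381e-23 = 8.01e-22
Step 3: T = 3.8e-19 / 8.01e-22 = 474.4 K

474.4


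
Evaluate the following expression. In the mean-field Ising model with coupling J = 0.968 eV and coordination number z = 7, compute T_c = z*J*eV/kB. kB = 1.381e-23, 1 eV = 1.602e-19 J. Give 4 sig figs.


Step 1: z*J = 7*0.968 = 6.776 eV
Step 2: Convert to Joules: 6.776*1.602e-19 = 1.086e-18 J
Step 3: T_c = 1.086e-18 / 1.381e-23 = 7.86e+04 K

7.86e+04


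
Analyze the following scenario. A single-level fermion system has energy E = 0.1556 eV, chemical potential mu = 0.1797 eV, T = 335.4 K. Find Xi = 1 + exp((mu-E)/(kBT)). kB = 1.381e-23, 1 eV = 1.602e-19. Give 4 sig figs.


Step 1: (mu - E) = 0.1797 - 0.1556 = 0.0241 eV
Step 2: x = (mu-E)*eV/(kB*T) = 0.0241*1.602e-19/(1.381e-23*335.4) = 0.8335
Step 3: exp(x) = 2.301
Step 4: Xi = 1 + 2.301 = 3.301

3.301


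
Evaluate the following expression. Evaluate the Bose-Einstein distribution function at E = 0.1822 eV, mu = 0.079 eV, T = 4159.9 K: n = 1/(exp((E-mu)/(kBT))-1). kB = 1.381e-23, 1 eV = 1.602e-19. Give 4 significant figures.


Step 1: (E - mu) = 0.1032 eV
Step 2: x = (E-mu)*eV/(kB*T) = 0.1032*1.602e-19/(1.381e-23*4159.9) = 0.2878
Step 3: exp(x) = 1.333
Step 4: n = 1/(exp(x)-1) = 2.999

2.999


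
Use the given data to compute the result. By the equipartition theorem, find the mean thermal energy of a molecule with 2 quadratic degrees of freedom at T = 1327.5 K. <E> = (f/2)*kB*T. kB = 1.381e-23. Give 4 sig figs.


Step 1: f/2 = 2/2 = 1
Step 2: kB*T = 1.381e-23 * 1327.5 = 1.833e-20
Step 3: <E> = 1 * 1.833e-20 = 1.833e-20 J

1.833e-20


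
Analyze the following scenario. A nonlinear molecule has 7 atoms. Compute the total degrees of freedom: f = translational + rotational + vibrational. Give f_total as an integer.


Step 1: Translational DOF = 3
Step 2: Rotational DOF (nonlinear) = 3
Step 3: Vibrational DOF = 3*7 - 6 = 15
Step 4: Total = 3 + 3 + 15 = 21

21


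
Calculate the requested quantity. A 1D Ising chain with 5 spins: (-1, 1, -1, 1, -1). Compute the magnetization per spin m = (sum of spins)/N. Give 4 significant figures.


Step 1: Count up spins (+1): 2, down spins (-1): 3
Step 2: Total magnetization M = 2 - 3 = -1
Step 3: m = M/N = -1/5 = -0.2

-0.2


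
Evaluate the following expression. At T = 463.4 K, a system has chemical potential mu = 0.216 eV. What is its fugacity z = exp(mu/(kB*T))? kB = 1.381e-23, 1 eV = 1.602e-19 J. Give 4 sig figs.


Step 1: Convert mu to Joules: 0.216*1.602e-19 = 3.46e-20 J
Step 2: kB*T = 1.381e-23*463.4 = 6.4e-21 J
Step 3: mu/(kB*T) = 5.407
Step 4: z = exp(5.407) = 223

223


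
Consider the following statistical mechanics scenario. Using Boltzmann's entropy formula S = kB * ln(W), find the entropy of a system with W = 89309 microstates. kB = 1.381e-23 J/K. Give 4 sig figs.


Step 1: ln(W) = ln(89309) = 11.4
Step 2: S = kB * ln(W) = 1.381e-23 * 11.4
Step 3: S = 1.574e-22 J/K

1.574e-22


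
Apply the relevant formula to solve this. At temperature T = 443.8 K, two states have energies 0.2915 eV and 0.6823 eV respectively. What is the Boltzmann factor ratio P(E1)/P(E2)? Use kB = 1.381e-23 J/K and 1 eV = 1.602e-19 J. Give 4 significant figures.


Step 1: Compute energy difference dE = E1 - E2 = 0.2915 - 0.6823 = -0.3908 eV
Step 2: Convert to Joules: dE_J = -0.3908 * 1.602e-19 = -6.261e-20 J
Step 3: Compute exponent = -dE_J / (kB * T) = -(-6.261e-20) / (1.381e-23 * 443.8) = 10.21
Step 4: P(E1)/P(E2) = exp(10.21) = 2.731e+04

2.731e+04


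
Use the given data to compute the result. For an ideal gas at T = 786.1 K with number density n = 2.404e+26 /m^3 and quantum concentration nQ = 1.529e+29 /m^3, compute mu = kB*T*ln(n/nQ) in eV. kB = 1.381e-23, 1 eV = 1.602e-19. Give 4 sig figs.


Step 1: n/nQ = 2.404e+26/1.529e+29 = 0.001572
Step 2: ln(n/nQ) = -6.455
Step 3: mu = kB*T*ln(n/nQ) = 1.086e-20*-6.455 = -7.008e-20 J
Step 4: Convert to eV: -7.008e-20/1.602e-19 = -0.4374 eV

-0.4374


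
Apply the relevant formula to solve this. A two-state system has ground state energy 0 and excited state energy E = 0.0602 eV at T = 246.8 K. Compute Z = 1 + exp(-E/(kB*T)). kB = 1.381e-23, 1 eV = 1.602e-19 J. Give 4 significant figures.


Step 1: Compute beta*E = E*eV/(kB*T) = 0.0602*1.602e-19/(1.381e-23*246.8) = 2.83
Step 2: exp(-beta*E) = exp(-2.83) = 0.05904
Step 3: Z = 1 + 0.05904 = 1.059

1.059


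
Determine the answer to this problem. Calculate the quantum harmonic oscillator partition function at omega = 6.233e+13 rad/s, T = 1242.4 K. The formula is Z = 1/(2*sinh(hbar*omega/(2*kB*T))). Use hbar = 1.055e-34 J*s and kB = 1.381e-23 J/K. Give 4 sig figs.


Step 1: Compute x = hbar*omega/(kB*T) = 1.055e-34*6.233e+13/(1.381e-23*1242.4) = 0.3833
Step 2: x/2 = 0.1916
Step 3: sinh(x/2) = 0.1928
Step 4: Z = 1/(2*0.1928) = 2.593

2.593


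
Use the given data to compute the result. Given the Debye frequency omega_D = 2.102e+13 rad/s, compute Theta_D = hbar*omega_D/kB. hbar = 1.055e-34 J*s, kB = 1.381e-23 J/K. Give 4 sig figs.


Step 1: hbar*omega_D = 1.055e-34 * 2.102e+13 = 2.218e-21 J
Step 2: Theta_D = 2.218e-21 / 1.381e-23
Step 3: Theta_D = 160.6 K

160.6


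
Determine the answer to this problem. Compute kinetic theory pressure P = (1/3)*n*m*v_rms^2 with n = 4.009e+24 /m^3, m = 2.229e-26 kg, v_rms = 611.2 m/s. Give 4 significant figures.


Step 1: v_rms^2 = 611.2^2 = 3.736e+05
Step 2: n*m = 4.009e+24*2.229e-26 = 0.08936
Step 3: P = (1/3)*0.08936*3.736e+05 = 1.113e+04 Pa

1.113e+04


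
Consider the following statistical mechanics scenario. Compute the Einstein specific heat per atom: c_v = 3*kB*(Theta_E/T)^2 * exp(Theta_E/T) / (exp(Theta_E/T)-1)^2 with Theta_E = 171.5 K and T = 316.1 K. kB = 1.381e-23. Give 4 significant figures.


Step 1: x = Theta_E/T = 171.5/316.1 = 0.5425
Step 2: x^2 = 0.2944
Step 3: exp(x) = 1.72
Step 4: c_v = 3*1.381e-23*0.2944*1.72/(1.72-1)^2 = 4.043e-23

4.043e-23


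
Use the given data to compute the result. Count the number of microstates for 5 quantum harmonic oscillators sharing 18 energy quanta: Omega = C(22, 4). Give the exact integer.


Step 1: Use binomial coefficient C(22, 4)
Step 2: Numerator = 22! / 18!
Step 3: Denominator = 4!
Step 4: Omega = 7315

7315


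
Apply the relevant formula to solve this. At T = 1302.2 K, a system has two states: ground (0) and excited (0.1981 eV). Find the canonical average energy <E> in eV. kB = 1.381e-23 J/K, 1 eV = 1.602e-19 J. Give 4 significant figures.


Step 1: beta*E = 0.1981*1.602e-19/(1.381e-23*1302.2) = 1.765
Step 2: exp(-beta*E) = 0.1712
Step 3: <E> = 0.1981*0.1712/(1+0.1712) = 0.02896 eV

0.02896


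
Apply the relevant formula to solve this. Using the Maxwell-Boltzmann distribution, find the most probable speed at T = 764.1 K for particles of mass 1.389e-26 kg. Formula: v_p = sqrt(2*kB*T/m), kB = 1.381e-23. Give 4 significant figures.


Step 1: Numerator = 2*kB*T = 2*1.381e-23*764.1 = 2.11e-20
Step 2: Ratio = 2.11e-20 / 1.389e-26 = 1.519e+06
Step 3: v_p = sqrt(1.519e+06) = 1233 m/s

1233


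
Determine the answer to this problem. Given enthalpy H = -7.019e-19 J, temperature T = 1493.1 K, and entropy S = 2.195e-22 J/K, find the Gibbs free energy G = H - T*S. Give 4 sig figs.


Step 1: T*S = 1493.1 * 2.195e-22 = 3.277e-19 J
Step 2: G = H - T*S = -7.019e-19 - 3.277e-19
Step 3: G = -1.03e-18 J

-1.03e-18


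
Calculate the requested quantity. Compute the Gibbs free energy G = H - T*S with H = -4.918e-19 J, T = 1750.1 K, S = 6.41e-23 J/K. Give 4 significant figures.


Step 1: T*S = 1750.1 * 6.41e-23 = 1.122e-19 J
Step 2: G = H - T*S = -4.918e-19 - 1.122e-19
Step 3: G = -6.04e-19 J

-6.04e-19


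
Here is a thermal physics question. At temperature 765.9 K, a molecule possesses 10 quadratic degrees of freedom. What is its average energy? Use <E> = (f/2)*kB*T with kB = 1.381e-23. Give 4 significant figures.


Step 1: f/2 = 10/2 = 5
Step 2: kB*T = 1.381e-23 * 765.9 = 1.058e-20
Step 3: <E> = 5 * 1.058e-20 = 5.289e-20 J

5.289e-20


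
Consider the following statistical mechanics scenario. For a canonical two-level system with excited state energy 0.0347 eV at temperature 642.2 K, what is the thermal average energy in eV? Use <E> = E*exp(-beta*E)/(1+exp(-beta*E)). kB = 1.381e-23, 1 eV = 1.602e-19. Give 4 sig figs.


Step 1: beta*E = 0.0347*1.602e-19/(1.381e-23*642.2) = 0.6268
Step 2: exp(-beta*E) = 0.5343
Step 3: <E> = 0.0347*0.5343/(1+0.5343) = 0.01208 eV

0.01208


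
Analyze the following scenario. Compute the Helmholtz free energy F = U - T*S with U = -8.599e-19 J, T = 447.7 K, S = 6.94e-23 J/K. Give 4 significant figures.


Step 1: T*S = 447.7 * 6.94e-23 = 3.107e-20 J
Step 2: F = U - T*S = -8.599e-19 - 3.107e-20
Step 3: F = -8.91e-19 J

-8.91e-19


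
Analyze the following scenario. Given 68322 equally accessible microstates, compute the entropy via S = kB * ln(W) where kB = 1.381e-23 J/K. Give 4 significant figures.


Step 1: ln(W) = ln(68322) = 11.13
Step 2: S = kB * ln(W) = 1.381e-23 * 11.13
Step 3: S = 1.537e-22 J/K

1.537e-22


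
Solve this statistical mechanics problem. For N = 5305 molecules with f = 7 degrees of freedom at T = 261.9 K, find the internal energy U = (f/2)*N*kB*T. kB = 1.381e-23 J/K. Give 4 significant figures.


Step 1: f/2 = 7/2 = 3.5
Step 2: N*kB*T = 5305*1.381e-23*261.9 = 1.919e-17
Step 3: U = 3.5 * 1.919e-17 = 6.716e-17 J

6.716e-17


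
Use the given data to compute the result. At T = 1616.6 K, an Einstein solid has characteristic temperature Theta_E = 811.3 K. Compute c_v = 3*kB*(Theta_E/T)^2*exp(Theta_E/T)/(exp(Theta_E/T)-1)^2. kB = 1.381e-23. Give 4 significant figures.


Step 1: x = Theta_E/T = 811.3/1616.6 = 0.5019
Step 2: x^2 = 0.2519
Step 3: exp(x) = 1.652
Step 4: c_v = 3*1.381e-23*0.2519*1.652/(1.652-1)^2 = 4.057e-23

4.057e-23


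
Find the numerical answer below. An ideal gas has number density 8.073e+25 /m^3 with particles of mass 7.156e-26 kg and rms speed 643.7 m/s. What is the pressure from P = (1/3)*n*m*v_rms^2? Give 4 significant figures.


Step 1: v_rms^2 = 643.7^2 = 4.143e+05
Step 2: n*m = 8.073e+25*7.156e-26 = 5.777
Step 3: P = (1/3)*5.777*4.143e+05 = 7.979e+05 Pa

7.979e+05


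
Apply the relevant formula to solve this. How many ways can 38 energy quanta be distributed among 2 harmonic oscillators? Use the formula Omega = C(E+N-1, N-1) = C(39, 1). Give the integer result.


Step 1: Use binomial coefficient C(39, 1)
Step 2: Numerator = 39! / 38!
Step 3: Denominator = 1!
Step 4: Omega = 39

39


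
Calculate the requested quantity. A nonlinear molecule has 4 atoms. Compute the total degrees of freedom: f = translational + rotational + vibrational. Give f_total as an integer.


Step 1: Translational DOF = 3
Step 2: Rotational DOF (nonlinear) = 3
Step 3: Vibrational DOF = 3*4 - 6 = 6
Step 4: Total = 3 + 3 + 6 = 12

12


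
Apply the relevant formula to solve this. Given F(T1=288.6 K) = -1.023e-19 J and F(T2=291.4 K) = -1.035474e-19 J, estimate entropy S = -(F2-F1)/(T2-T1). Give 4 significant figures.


Step 1: dF = F2 - F1 = -1.035474e-19 - (-1.023e-19) = -1.2474e-21 J
Step 2: dT = T2 - T1 = 291.4 - 288.6 = 2.8 K
Step 3: S = -dF/dT = -(-1.2474e-21)/2.8 = 4.455e-22 J/K

4.455e-22


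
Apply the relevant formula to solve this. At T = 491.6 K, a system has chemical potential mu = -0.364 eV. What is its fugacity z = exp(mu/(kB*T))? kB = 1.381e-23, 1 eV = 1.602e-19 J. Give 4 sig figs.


Step 1: Convert mu to Joules: -0.364*1.602e-19 = -5.831e-20 J
Step 2: kB*T = 1.381e-23*491.6 = 6.789e-21 J
Step 3: mu/(kB*T) = -8.589
Step 4: z = exp(-8.589) = 0.0001861

0.0001861


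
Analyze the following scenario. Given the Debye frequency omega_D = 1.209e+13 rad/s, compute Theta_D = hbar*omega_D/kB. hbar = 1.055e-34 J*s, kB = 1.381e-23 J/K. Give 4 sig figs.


Step 1: hbar*omega_D = 1.055e-34 * 1.209e+13 = 1.275e-21 J
Step 2: Theta_D = 1.275e-21 / 1.381e-23
Step 3: Theta_D = 92.36 K

92.36


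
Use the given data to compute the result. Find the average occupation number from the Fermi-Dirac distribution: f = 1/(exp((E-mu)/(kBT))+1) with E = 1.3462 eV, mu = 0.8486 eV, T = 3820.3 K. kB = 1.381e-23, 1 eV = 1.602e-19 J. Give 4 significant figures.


Step 1: (E - mu) = 1.3462 - 0.8486 = 0.4976 eV
Step 2: Convert: (E-mu)*eV = 7.972e-20 J
Step 3: x = (E-mu)*eV/(kB*T) = 1.511
Step 4: f = 1/(exp(1.511)+1) = 0.1808

0.1808


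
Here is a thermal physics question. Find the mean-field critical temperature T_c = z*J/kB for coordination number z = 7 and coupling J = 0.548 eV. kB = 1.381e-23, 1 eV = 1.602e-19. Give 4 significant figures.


Step 1: z*J = 7*0.548 = 3.836 eV
Step 2: Convert to Joules: 3.836*1.602e-19 = 6.145e-19 J
Step 3: T_c = 6.145e-19 / 1.381e-23 = 4.45e+04 K

4.45e+04


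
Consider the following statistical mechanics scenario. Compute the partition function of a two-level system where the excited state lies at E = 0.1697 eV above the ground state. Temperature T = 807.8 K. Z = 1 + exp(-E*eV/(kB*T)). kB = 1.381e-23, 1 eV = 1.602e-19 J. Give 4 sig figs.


Step 1: Compute beta*E = E*eV/(kB*T) = 0.1697*1.602e-19/(1.381e-23*807.8) = 2.437
Step 2: exp(-beta*E) = exp(-2.437) = 0.08743
Step 3: Z = 1 + 0.08743 = 1.087

1.087


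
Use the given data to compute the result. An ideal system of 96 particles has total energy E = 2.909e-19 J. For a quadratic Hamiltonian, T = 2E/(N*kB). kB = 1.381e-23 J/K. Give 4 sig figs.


Step 1: Numerator = 2*E = 2*2.909e-19 = 5.818e-19 J
Step 2: Denominator = N*kB = 96*1.381e-23 = 1.326e-21
Step 3: T = 5.818e-19 / 1.326e-21 = 438.8 K

438.8


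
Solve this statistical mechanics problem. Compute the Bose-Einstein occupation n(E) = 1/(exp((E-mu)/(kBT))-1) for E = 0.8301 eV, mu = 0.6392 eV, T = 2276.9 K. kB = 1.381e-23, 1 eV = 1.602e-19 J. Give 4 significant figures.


Step 1: (E - mu) = 0.1909 eV
Step 2: x = (E-mu)*eV/(kB*T) = 0.1909*1.602e-19/(1.381e-23*2276.9) = 0.9726
Step 3: exp(x) = 2.645
Step 4: n = 1/(exp(x)-1) = 0.608

0.608


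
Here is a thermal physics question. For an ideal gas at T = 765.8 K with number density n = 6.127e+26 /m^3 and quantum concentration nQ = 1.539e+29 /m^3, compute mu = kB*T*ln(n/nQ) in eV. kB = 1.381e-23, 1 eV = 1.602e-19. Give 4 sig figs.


Step 1: n/nQ = 6.127e+26/1.539e+29 = 0.003981
Step 2: ln(n/nQ) = -5.526
Step 3: mu = kB*T*ln(n/nQ) = 1.058e-20*-5.526 = -5.844e-20 J
Step 4: Convert to eV: -5.844e-20/1.602e-19 = -0.3648 eV

-0.3648


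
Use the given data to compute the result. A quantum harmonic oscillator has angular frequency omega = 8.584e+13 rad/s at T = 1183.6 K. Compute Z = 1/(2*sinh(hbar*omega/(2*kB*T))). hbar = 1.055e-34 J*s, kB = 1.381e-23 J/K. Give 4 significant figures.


Step 1: Compute x = hbar*omega/(kB*T) = 1.055e-34*8.584e+13/(1.381e-23*1183.6) = 0.554
Step 2: x/2 = 0.277
Step 3: sinh(x/2) = 0.2806
Step 4: Z = 1/(2*0.2806) = 1.782

1.782


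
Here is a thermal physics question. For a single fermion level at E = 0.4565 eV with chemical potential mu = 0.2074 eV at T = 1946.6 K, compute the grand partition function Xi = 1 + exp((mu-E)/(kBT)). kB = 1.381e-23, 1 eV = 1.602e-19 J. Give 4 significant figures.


Step 1: (mu - E) = 0.2074 - 0.4565 = -0.2491 eV
Step 2: x = (mu-E)*eV/(kB*T) = -0.2491*1.602e-19/(1.381e-23*1946.6) = -1.484
Step 3: exp(x) = 0.2266
Step 4: Xi = 1 + 0.2266 = 1.227

1.227


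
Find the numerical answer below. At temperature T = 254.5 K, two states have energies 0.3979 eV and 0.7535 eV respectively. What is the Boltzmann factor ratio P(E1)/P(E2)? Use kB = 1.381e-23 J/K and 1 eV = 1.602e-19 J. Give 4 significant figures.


Step 1: Compute energy difference dE = E1 - E2 = 0.3979 - 0.7535 = -0.3556 eV
Step 2: Convert to Joules: dE_J = -0.3556 * 1.602e-19 = -5.697e-20 J
Step 3: Compute exponent = -dE_J / (kB * T) = -(-5.697e-20) / (1.381e-23 * 254.5) = 16.21
Step 4: P(E1)/P(E2) = exp(16.21) = 1.095e+07

1.095e+07


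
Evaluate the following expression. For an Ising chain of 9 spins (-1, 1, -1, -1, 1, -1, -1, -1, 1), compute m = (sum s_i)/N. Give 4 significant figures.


Step 1: Count up spins (+1): 3, down spins (-1): 6
Step 2: Total magnetization M = 3 - 6 = -3
Step 3: m = M/N = -3/9 = -0.3333

-0.3333


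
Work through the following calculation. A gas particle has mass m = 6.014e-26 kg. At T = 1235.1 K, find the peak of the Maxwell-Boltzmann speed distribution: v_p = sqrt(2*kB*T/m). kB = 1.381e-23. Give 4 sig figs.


Step 1: Numerator = 2*kB*T = 2*1.381e-23*1235.1 = 3.411e-20
Step 2: Ratio = 3.411e-20 / 6.014e-26 = 5.672e+05
Step 3: v_p = sqrt(5.672e+05) = 753.1 m/s

753.1


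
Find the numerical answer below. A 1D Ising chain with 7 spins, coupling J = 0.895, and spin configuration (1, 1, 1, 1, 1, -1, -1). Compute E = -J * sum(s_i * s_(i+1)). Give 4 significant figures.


Step 1: Nearest-neighbor products: 1, 1, 1, 1, -1, 1
Step 2: Sum of products = 4
Step 3: E = -0.895 * 4 = -3.58

-3.58


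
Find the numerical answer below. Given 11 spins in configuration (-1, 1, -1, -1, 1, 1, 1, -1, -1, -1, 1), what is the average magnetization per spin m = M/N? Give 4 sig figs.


Step 1: Count up spins (+1): 5, down spins (-1): 6
Step 2: Total magnetization M = 5 - 6 = -1
Step 3: m = M/N = -1/11 = -0.09091

-0.09091


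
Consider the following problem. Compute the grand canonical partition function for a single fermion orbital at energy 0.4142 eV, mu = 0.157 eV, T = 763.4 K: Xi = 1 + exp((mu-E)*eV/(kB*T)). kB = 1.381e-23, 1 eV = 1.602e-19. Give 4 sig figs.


Step 1: (mu - E) = 0.157 - 0.4142 = -0.2572 eV
Step 2: x = (mu-E)*eV/(kB*T) = -0.2572*1.602e-19/(1.381e-23*763.4) = -3.908
Step 3: exp(x) = 0.02007
Step 4: Xi = 1 + 0.02007 = 1.02

1.02


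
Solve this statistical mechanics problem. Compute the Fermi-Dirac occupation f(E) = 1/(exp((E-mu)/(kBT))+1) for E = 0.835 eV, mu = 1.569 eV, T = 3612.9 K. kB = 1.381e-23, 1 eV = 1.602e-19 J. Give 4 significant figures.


Step 1: (E - mu) = 0.835 - 1.569 = -0.734 eV
Step 2: Convert: (E-mu)*eV = -1.176e-19 J
Step 3: x = (E-mu)*eV/(kB*T) = -2.357
Step 4: f = 1/(exp(-2.357)+1) = 0.9135

0.9135


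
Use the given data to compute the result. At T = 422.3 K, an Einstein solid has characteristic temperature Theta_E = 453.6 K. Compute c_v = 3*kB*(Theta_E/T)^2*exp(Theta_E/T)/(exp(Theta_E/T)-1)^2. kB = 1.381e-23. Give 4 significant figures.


Step 1: x = Theta_E/T = 453.6/422.3 = 1.074
Step 2: x^2 = 1.154
Step 3: exp(x) = 2.927
Step 4: c_v = 3*1.381e-23*1.154*2.927/(2.927-1)^2 = 3.767e-23

3.767e-23


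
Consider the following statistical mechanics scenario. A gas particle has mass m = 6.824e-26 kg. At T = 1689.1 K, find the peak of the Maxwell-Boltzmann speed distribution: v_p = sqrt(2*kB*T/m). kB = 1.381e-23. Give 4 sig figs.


Step 1: Numerator = 2*kB*T = 2*1.381e-23*1689.1 = 4.665e-20
Step 2: Ratio = 4.665e-20 / 6.824e-26 = 6.837e+05
Step 3: v_p = sqrt(6.837e+05) = 826.8 m/s

826.8


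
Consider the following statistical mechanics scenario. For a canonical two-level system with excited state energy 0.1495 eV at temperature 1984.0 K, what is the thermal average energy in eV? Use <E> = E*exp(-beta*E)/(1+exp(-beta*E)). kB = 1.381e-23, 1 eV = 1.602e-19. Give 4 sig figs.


Step 1: beta*E = 0.1495*1.602e-19/(1.381e-23*1984.0) = 0.8741
Step 2: exp(-beta*E) = 0.4172
Step 3: <E> = 0.1495*0.4172/(1+0.4172) = 0.04401 eV

0.04401


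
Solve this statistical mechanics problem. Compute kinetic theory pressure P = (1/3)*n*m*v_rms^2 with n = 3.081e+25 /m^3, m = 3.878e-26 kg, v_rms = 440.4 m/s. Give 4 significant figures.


Step 1: v_rms^2 = 440.4^2 = 1.94e+05
Step 2: n*m = 3.081e+25*3.878e-26 = 1.195
Step 3: P = (1/3)*1.195*1.94e+05 = 7.725e+04 Pa

7.725e+04


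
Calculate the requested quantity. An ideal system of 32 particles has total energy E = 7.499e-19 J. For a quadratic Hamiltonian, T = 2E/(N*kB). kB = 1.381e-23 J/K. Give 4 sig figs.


Step 1: Numerator = 2*E = 2*7.499e-19 = 1.5e-18 J
Step 2: Denominator = N*kB = 32*1.381e-23 = 4.419e-22
Step 3: T = 1.5e-18 / 4.419e-22 = 3394 K

3394


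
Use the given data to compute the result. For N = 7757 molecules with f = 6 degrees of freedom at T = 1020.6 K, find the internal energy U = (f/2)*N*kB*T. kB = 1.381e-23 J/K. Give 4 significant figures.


Step 1: f/2 = 6/2 = 3.0
Step 2: N*kB*T = 7757*1.381e-23*1020.6 = 1.093e-16
Step 3: U = 3.0 * 1.093e-16 = 3.28e-16 J

3.28e-16


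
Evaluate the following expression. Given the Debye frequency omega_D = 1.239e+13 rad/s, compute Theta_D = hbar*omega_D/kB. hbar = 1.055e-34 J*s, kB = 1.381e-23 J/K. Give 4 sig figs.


Step 1: hbar*omega_D = 1.055e-34 * 1.239e+13 = 1.307e-21 J
Step 2: Theta_D = 1.307e-21 / 1.381e-23
Step 3: Theta_D = 94.65 K

94.65


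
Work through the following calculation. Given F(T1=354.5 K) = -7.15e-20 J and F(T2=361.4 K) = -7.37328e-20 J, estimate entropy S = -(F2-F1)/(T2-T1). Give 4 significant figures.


Step 1: dF = F2 - F1 = -7.37328e-20 - (-7.15e-20) = -2.2328e-21 J
Step 2: dT = T2 - T1 = 361.4 - 354.5 = 6.9 K
Step 3: S = -dF/dT = -(-2.2328e-21)/6.9 = 3.236e-22 J/K

3.236e-22


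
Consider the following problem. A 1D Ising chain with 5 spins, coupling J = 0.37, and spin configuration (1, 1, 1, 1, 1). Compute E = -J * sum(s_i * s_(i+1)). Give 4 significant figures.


Step 1: Nearest-neighbor products: 1, 1, 1, 1
Step 2: Sum of products = 4
Step 3: E = -0.37 * 4 = -1.48

-1.48


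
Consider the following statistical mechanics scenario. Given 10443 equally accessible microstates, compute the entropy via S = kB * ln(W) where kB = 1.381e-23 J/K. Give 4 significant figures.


Step 1: ln(W) = ln(10443) = 9.254
Step 2: S = kB * ln(W) = 1.381e-23 * 9.254
Step 3: S = 1.278e-22 J/K

1.278e-22


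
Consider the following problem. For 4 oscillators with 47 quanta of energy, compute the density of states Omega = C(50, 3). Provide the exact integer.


Step 1: Use binomial coefficient C(50, 3)
Step 2: Numerator = 50! / 47!
Step 3: Denominator = 3!
Step 4: Omega = 19600

19600


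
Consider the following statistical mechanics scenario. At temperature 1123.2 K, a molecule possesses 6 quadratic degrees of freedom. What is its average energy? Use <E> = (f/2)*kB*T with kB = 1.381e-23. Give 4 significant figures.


Step 1: f/2 = 6/2 = 3
Step 2: kB*T = 1.381e-23 * 1123.2 = 1.551e-20
Step 3: <E> = 3 * 1.551e-20 = 4.653e-20 J

4.653e-20


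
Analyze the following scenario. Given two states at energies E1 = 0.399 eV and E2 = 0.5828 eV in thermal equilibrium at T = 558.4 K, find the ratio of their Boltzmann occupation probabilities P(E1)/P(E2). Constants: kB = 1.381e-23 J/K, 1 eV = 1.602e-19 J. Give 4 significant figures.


Step 1: Compute energy difference dE = E1 - E2 = 0.399 - 0.5828 = -0.1838 eV
Step 2: Convert to Joules: dE_J = -0.1838 * 1.602e-19 = -2.944e-20 J
Step 3: Compute exponent = -dE_J / (kB * T) = -(-2.944e-20) / (1.381e-23 * 558.4) = 3.818
Step 4: P(E1)/P(E2) = exp(3.818) = 45.53

45.53


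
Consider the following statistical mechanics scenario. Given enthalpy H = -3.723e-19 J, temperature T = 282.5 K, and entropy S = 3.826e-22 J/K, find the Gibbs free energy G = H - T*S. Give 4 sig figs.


Step 1: T*S = 282.5 * 3.826e-22 = 1.081e-19 J
Step 2: G = H - T*S = -3.723e-19 - 1.081e-19
Step 3: G = -4.804e-19 J

-4.804e-19


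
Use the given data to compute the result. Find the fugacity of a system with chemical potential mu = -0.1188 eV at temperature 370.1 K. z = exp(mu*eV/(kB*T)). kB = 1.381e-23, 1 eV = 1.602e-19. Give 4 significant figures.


Step 1: Convert mu to Joules: -0.1188*1.602e-19 = -1.903e-20 J
Step 2: kB*T = 1.381e-23*370.1 = 5.111e-21 J
Step 3: mu/(kB*T) = -3.724
Step 4: z = exp(-3.724) = 0.02415

0.02415


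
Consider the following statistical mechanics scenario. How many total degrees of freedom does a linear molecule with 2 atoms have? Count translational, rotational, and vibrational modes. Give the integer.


Step 1: Translational DOF = 3
Step 2: Rotational DOF (linear) = 2
Step 3: Vibrational DOF = 3*2 - 5 = 1
Step 4: Total = 3 + 2 + 1 = 6

6


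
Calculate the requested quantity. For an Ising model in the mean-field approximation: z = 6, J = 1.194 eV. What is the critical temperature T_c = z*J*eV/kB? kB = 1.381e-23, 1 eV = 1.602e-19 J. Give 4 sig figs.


Step 1: z*J = 6*1.194 = 7.164 eV
Step 2: Convert to Joules: 7.164*1.602e-19 = 1.148e-18 J
Step 3: T_c = 1.148e-18 / 1.381e-23 = 8.31e+04 K

8.31e+04


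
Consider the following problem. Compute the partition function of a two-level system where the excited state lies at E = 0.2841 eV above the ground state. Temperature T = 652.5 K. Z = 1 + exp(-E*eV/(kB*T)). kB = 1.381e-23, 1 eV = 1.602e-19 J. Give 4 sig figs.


Step 1: Compute beta*E = E*eV/(kB*T) = 0.2841*1.602e-19/(1.381e-23*652.5) = 5.051
Step 2: exp(-beta*E) = exp(-5.051) = 0.006404
Step 3: Z = 1 + 0.006404 = 1.006

1.006


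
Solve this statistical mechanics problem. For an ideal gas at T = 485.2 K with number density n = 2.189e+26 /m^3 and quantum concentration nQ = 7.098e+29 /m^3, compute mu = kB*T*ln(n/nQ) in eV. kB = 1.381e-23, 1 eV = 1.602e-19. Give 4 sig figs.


Step 1: n/nQ = 2.189e+26/7.098e+29 = 0.0003084
Step 2: ln(n/nQ) = -8.084
Step 3: mu = kB*T*ln(n/nQ) = 6.701e-21*-8.084 = -5.417e-20 J
Step 4: Convert to eV: -5.417e-20/1.602e-19 = -0.3381 eV

-0.3381


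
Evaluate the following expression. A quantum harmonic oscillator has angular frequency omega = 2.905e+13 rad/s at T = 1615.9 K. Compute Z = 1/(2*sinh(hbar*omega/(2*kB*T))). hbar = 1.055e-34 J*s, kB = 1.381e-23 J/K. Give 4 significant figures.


Step 1: Compute x = hbar*omega/(kB*T) = 1.055e-34*2.905e+13/(1.381e-23*1615.9) = 0.1373
Step 2: x/2 = 0.06867
Step 3: sinh(x/2) = 0.06872
Step 4: Z = 1/(2*0.06872) = 7.276

7.276


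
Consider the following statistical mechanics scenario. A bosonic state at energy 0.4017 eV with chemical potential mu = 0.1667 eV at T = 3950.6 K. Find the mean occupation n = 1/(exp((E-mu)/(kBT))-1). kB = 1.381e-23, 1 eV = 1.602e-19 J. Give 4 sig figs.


Step 1: (E - mu) = 0.235 eV
Step 2: x = (E-mu)*eV/(kB*T) = 0.235*1.602e-19/(1.381e-23*3950.6) = 0.69
Step 3: exp(x) = 1.994
Step 4: n = 1/(exp(x)-1) = 1.006

1.006


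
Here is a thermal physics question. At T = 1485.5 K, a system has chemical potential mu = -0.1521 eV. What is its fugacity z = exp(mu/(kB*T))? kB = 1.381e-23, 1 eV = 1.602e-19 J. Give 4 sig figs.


Step 1: Convert mu to Joules: -0.1521*1.602e-19 = -2.437e-20 J
Step 2: kB*T = 1.381e-23*1485.5 = 2.051e-20 J
Step 3: mu/(kB*T) = -1.188
Step 4: z = exp(-1.188) = 0.3049

0.3049
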